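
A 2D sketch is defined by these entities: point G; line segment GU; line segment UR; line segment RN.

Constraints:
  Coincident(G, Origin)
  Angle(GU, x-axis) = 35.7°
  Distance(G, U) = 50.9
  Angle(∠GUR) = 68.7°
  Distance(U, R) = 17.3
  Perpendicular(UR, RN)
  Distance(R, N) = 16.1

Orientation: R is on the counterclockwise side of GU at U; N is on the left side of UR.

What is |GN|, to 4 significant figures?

31.35

G is at the origin; GU runs at 35.7° with length 50.9, so U = 50.9·(cos 35.7°, sin 35.7°) = (41.34, 29.70). ∠GUR = 68.7°, so UR runs at 35.7° + (180° − 68.7°) = 147.0° from the x-axis; with |UR| = 17.3, R = U + 17.3·(cos 147.0°, sin 147.0°) = (26.83, 39.12). UR ⟂ RN; with |RN| = 16.1 on the left of UR, N = R + 16.1·(-0.5446, -0.8387) = (18.06, 25.62). Then |GN| = |N − G| = 31.35.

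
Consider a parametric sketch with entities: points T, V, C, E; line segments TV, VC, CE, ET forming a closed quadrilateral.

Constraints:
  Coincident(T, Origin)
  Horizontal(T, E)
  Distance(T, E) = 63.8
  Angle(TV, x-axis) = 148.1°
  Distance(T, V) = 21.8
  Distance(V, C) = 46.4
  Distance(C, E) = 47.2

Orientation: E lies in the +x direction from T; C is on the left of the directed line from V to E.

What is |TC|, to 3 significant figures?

37.0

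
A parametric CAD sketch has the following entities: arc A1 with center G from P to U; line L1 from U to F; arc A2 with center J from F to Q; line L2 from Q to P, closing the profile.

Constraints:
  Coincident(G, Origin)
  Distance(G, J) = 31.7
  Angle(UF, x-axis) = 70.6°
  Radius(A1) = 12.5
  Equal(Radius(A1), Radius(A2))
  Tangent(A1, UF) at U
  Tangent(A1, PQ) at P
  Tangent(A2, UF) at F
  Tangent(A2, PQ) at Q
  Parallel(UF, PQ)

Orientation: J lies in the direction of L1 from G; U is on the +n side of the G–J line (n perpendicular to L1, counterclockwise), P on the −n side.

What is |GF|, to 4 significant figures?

34.08

The slot axis is L1's direction at 70.6°, so u = (cos 70.6°, sin 70.6°) = (0.3322, 0.9432) and n = (−sin 70.6°, cos 70.6°) = (-0.9432, 0.3322). G is at the origin and J lies 31.7 along u from G, so J = 31.7·u = (10.53, 29.90). Tangency of A1 to both parallel lines with radius 12.5 puts U and P at G ± 12.5·n: U = (-11.79, 4.152), P = (11.79, -4.152). Equal radii place F and Q the same way about J: F = J + 12.5·n = (-1.261, 34.05), Q = J − 12.5·n = (22.32, 25.75). Then |GF| = |F − G| = 34.08.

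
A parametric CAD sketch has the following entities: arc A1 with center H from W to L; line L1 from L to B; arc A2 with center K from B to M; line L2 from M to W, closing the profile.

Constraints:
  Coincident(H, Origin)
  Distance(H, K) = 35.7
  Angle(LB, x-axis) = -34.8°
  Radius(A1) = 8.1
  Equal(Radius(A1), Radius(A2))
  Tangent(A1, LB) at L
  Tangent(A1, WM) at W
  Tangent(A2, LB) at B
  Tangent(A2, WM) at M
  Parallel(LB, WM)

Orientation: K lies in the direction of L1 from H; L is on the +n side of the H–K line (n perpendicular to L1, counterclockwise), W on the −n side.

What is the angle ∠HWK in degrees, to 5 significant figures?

77.217°

H is at the origin and K lies 35.7 along u from H, so K = 35.7·u = (29.315, -20.374). Tangency of A1 to both parallel lines with radius 8.1 puts L and W at H ± 8.1·n: L = (4.6228, 6.6513), W = (-4.6228, -6.6513). Then cos ∠HWK = WH·WK / (|WH||WK|), giving 77.217°.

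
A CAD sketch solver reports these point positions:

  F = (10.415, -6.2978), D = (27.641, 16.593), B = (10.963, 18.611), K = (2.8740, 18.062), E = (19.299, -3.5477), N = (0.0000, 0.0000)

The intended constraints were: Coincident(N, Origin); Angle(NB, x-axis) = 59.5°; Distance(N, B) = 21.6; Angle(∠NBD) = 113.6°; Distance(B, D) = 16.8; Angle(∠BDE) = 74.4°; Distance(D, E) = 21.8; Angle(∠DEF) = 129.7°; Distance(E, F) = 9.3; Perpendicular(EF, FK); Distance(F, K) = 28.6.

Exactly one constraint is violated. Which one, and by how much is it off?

Distance(F, K) = 28.6 — off by 3.10.

N = (0.00, 0.00) ✓; NB at 59.50° ✓; |NB| = 21.60 ✓; ∠NBD = 113.6° ✓; |BD| = 16.80 ✓; ∠BDE = 74.40° ✓; |DE| = 21.80 ✓; ∠DEF = 129.7° ✓; |EF| = 9.300 ✓; ∠(EF, FK) = 90.00° ✓; |FK| = 25.50 ✗.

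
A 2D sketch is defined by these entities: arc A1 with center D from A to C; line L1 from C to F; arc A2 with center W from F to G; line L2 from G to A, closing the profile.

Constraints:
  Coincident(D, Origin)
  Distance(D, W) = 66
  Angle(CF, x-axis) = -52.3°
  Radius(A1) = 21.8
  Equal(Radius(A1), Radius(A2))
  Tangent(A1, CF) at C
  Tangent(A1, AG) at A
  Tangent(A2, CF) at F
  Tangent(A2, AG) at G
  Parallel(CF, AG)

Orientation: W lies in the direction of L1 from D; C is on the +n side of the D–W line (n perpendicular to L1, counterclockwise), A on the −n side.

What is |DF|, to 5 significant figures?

69.507

Tangency of A1 to both parallel lines with radius 21.8 puts C and A at D ± 21.8·n: C = (17.249, 13.331), A = (-17.249, -13.331). Equal radii place F and G the same way about W: F = W + 21.8·n = (57.609, -38.889), G = W − 21.8·n = (23.112, -65.552). Then |DF| = |F − D| = 69.507.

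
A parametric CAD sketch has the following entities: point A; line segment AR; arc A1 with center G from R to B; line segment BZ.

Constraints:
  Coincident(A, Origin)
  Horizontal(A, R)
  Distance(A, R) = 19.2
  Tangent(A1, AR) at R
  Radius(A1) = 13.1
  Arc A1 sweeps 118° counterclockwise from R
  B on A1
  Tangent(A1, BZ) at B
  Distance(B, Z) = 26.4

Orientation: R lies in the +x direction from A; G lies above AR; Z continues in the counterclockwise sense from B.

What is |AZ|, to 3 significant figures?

46.4

A is at the origin; A and R share the same y with |AR| = 19.2 and R on the +x side, so R = (19.2, 0.00). Since A1 is tangent to AR there, GR ⟂ AR, so G = R + (0, 13.1) = (19.2, 13.1). On A1, R sits at bearing -90° from G; a 118° counterclockwise sweep puts B at bearing 28°, so B = G + 13.1·(cos 28°, sin 28°) = (30.8, 19.3). Tangency of A1 to BZ means the radius GB is perpendicular to BZ, so BZ runs along (−sin 28°, cos 28°); with |BZ| = 26.4, Z = (18.4, 42.6). Then |AZ| = |Z − A| = 46.4.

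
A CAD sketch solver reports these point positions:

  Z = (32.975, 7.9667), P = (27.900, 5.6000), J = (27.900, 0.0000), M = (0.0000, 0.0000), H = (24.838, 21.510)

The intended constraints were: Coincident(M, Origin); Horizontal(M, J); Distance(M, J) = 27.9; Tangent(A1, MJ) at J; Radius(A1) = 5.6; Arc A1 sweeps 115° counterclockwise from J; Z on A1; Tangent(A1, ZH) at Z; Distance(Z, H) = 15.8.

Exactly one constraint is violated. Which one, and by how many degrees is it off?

Tangent(A1, ZH) at Z — off by 6.00°.

M = (0.00, 0.00) ✓; M.y = 0.00, J.y = 0.00 ✓; |MJ| = 27.90 ✓; ∠(PJ, JM) = 90.00° ✓; |PJ| = 5.600 ✓; bearing(P→Z) − bearing(P→J) = 115.0° ✓; |PZ| = 5.600 ✓; ∠(PZ, ZH) = 84.00° ✗; |ZH| = 15.80 ✓.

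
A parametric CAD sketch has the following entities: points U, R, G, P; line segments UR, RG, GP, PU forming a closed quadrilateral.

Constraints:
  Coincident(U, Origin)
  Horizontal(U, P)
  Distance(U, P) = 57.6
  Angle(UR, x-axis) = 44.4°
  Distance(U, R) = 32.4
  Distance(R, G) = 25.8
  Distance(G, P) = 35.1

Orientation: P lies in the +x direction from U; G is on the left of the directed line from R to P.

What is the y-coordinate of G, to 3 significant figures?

33.3

Checks: |RG| = 25.80 ✓; |GP| = 35.10 ✓.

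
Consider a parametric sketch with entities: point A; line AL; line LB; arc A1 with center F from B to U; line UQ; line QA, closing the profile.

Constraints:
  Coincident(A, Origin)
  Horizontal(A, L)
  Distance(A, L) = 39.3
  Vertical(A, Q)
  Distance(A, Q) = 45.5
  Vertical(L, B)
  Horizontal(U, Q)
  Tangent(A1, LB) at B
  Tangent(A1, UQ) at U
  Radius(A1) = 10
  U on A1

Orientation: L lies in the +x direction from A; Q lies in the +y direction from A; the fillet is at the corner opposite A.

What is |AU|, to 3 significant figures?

54.1

A is at the origin; A and L share the same y with |AL| = 39.3 and L on the +x side, so L = (39.3, 0.00). AQ is vertical with |AQ| = 45.5 and Q on the +y side, so Q = (0.00, 45.5). The virtual corner opposite A is at (39.3, 45.5). Since A1 is tangent to LB there, FB ⟂ LB and A1 meets UQ tangentially, so FU is at right angles to UQ, with radius 10.0, so the center F sits 10.0 in from both sides at F = (29.3, 35.5). That places the tangent points at B = (39.3, 35.5) on LB and U = (29.3, 45.5) on UQ. Then |AU| = |U − A| = 54.1.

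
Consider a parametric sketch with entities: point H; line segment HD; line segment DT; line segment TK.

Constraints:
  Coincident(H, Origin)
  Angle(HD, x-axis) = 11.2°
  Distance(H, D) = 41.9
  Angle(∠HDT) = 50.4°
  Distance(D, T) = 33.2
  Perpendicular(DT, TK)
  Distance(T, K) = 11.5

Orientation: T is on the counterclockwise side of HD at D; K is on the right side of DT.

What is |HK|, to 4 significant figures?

44.26

H is at the origin; HD runs at 11.2° with length 41.9, so D = 41.9·(cos 11.2°, sin 11.2°) = (41.10, 8.138). ∠HDT = 50.4°, so DT runs at 11.2° + (180° − 50.4°) = 140.8° from the x-axis; with |DT| = 33.2, T = D + 33.2·(cos 140.8°, sin 140.8°) = (15.37, 29.12). DT is perpendicular to TK; with |TK| = 11.5 on the right of DT, K = T + 11.5·(0.6320, 0.7749) = (22.64, 38.03). Then |HK| = |K − H| = 44.26.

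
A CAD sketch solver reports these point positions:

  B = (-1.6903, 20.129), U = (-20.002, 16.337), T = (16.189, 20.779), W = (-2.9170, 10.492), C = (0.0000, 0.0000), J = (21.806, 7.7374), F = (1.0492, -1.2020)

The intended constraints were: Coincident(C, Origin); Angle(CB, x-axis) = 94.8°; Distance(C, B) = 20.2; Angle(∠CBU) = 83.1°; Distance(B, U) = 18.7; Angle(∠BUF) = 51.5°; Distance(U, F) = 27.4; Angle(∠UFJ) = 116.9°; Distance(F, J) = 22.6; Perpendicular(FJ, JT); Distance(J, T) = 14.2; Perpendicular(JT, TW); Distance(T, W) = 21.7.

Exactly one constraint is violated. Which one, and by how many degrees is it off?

Perpendicular(JT, TW) — off by 5.00°.

C = (0.00, 0.00) ✓; CB at 94.80° ✓; |CB| = 20.20 ✓; ∠CBU = 83.10° ✓; |BU| = 18.70 ✓; ∠BUF = 51.50° ✓; |UF| = 27.40 ✓; ∠UFJ = 116.9° ✓; |FJ| = 22.60 ✓; ∠(FJ, JT) = 90.00° ✓; |JT| = 14.20 ✓; ∠(JT, TW) = 95.00° ✗; |TW| = 21.70 ✓.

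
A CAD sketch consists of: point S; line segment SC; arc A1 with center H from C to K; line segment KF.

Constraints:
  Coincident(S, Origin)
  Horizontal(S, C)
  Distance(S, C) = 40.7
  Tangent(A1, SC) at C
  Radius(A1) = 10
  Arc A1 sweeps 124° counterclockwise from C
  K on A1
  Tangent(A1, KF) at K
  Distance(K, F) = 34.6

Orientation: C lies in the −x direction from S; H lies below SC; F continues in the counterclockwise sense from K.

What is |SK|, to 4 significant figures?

51.41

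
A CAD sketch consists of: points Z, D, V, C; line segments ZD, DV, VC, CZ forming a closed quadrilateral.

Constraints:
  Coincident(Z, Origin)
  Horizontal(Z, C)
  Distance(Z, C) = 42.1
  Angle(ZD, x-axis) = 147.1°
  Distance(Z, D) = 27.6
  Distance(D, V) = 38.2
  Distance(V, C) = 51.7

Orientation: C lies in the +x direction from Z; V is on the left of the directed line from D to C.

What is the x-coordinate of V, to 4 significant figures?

7.207

Z is at the origin; Z and C share the same y with |ZC| = 42.1 and C in +x, so C = (42.1, 0). ZD runs at 147.1° with |ZD| = 27.6, so D = (-23.17, 14.99). V is determined by |DV| = 38.2 and |VC| = 51.7 together: it lies at the intersection of circle(D, 38.2) and circle(C, 51.7). With |DC| = 66.97, the foot of the radical line on DC is 24.43 from D and the perpendicular offset is √(38.2² − 24.43²) = 29.37. Taking the left-of-DC solution: V = (7.207, 38.15).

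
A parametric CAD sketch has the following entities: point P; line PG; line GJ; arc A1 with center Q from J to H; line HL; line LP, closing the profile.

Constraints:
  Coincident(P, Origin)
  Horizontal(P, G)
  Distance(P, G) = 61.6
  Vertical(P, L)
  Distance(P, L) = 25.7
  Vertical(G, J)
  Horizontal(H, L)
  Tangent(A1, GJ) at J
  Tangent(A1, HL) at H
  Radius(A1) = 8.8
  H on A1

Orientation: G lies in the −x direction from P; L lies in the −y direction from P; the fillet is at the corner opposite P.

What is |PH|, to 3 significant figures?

58.7

The virtual corner opposite P is at (-61.6, -25.7). The tangent condition forces QJ to be normal to GJ and the tangent condition forces QH to be normal to HL, with radius 8.8, so the center Q sits 8.8 in from both sides at Q = (-52.8, -16.9). That places the tangent points at J = (-61.6, -16.9) on GJ and H = (-52.8, -25.7) on HL. Then |PH| = |H − P| = 58.7.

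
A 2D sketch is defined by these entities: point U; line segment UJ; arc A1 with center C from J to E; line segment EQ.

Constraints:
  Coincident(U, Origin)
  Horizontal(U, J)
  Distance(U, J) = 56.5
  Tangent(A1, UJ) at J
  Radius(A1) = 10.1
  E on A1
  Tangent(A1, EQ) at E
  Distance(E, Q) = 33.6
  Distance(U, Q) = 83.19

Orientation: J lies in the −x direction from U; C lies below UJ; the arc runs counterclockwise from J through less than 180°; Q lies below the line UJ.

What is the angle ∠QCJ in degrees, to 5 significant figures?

153.64°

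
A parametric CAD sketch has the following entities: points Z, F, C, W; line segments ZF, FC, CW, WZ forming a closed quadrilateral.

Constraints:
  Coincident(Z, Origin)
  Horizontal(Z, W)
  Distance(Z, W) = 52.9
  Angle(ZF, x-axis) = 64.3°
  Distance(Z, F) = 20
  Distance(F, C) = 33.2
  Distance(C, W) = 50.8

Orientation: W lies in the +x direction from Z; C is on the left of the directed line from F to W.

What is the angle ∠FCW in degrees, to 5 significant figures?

65.439°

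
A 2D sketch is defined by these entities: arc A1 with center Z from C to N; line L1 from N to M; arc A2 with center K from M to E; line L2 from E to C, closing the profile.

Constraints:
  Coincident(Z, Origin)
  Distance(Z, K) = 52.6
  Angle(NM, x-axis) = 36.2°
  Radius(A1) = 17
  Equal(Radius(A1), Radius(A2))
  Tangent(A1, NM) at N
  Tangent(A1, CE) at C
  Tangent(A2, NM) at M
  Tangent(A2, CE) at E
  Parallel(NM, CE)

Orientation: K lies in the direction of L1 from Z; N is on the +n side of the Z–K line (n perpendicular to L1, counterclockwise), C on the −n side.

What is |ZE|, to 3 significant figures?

55.3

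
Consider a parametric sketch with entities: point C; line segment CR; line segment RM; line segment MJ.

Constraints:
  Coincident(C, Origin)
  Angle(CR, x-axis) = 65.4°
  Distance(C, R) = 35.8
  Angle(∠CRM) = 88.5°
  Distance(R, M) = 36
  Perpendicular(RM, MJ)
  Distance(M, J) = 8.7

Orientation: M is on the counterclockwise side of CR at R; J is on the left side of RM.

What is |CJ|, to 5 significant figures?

44.307

C is at the origin; CR runs at 65.4° with length 35.8, so R = 35.8·(cos 65.4°, sin 65.4°) = (14.903, 32.551). ∠CRM = 88.5°, so RM runs at 65.4° + (180° − 88.5°) = 156.90° from the x-axis; with |RM| = 36.0, M = R + 36.0·(cos 156.90°, sin 156.90°) = (-18.211, 46.675). RM is perpendicular to MJ; with |MJ| = 8.7 on the left of RM, J = M + 8.7·(-0.39234, -0.91982) = (-21.624, 38.672). Then |CJ| = |J − C| = 44.307.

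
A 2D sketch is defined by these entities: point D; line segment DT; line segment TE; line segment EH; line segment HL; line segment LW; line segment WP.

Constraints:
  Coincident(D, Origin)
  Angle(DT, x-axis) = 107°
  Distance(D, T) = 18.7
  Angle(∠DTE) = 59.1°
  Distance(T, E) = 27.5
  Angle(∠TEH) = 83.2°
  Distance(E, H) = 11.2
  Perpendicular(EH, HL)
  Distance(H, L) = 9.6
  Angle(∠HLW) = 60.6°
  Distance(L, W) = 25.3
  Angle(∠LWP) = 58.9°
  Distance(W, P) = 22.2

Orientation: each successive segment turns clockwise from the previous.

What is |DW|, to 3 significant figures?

34.4

D is at the origin; DT runs at 107.0° with length 18.7, so T = (-5.47, 17.9). ∠DTE = 59.1° gives TE at -13.9° from the x-axis; with |TE| = 27.5, E = (21.2, 11.3). ∠TEH = 83.2° gives EH at -111° from the x-axis; with |EH| = 11.2, H = (17.3, 0.800). EH ⟂ HL, so HL runs at 159°; with |HL| = 9.6, L = (8.29, 4.19). ∠HLW = 60.6° gives LW at 39.9° from the x-axis; with |LW| = 25.3, W = (27.7, 20.4). Then |DW| = |W − D| = 34.4.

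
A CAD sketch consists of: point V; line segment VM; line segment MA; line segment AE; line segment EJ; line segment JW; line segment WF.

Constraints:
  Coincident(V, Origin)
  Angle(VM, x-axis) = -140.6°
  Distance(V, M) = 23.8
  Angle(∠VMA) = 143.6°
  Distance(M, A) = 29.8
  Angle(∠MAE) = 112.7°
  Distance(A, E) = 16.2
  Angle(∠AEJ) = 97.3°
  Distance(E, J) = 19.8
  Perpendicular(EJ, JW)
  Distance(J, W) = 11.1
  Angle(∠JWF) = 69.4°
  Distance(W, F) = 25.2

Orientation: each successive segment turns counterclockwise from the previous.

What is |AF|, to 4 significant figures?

13.94

V is at the origin; VM runs at -140.6° with length 23.8, so M = (-18.39, -15.11). ∠VMA = 143.6° gives MA at -104.2° from the x-axis; with |MA| = 29.8, A = (-25.70, -44.00). ∠MAE = 112.7° gives AE at -36.90° from the x-axis; with |AE| = 16.2, E = (-12.75, -53.72). ∠AEJ = 97.3° gives EJ at 45.80° from the x-axis; with |EJ| = 19.8, J = (1.058, -39.53). EJ ⟂ JW, so JW runs at 135.8°; with |JW| = 11.1, W = (-6.900, -31.79). ∠JWF = 69.4° gives WF at -113.6° from the x-axis; with |WF| = 25.2, F = (-16.99, -54.88). Then |AF| = |F − A| = 13.94.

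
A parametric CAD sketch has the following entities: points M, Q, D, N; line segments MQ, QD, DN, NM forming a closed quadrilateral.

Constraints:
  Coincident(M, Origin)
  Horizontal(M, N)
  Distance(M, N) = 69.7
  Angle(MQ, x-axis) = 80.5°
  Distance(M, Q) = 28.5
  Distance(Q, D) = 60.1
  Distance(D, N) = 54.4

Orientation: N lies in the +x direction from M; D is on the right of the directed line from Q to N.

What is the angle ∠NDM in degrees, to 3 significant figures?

97.1°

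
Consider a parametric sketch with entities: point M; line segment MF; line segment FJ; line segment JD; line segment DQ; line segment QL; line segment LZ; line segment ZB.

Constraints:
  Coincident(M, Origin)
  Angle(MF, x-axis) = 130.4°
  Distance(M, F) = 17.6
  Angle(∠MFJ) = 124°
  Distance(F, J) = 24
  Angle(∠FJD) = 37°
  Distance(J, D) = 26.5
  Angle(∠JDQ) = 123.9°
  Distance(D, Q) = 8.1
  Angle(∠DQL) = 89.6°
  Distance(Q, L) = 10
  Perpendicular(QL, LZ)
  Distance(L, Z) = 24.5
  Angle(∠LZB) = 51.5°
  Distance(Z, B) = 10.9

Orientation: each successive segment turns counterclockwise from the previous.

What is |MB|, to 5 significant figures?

22.447

M is at the origin; MF runs at 130.4° with length 17.6, so F = (-11.407, 13.403). ∠MFJ = 124.0° gives FJ at -173.60° from the x-axis; with |FJ| = 24.0, J = (-35.257, 10.728). ∠FJD = 37.0° gives JD at -30.600° from the x-axis; with |JD| = 26.5, D = (-12.448, -2.7618). ∠JDQ = 123.9° gives DQ at 25.500° from the x-axis; with |DQ| = 8.1, Q = (-5.1367, 0.72536). ∠DQL = 89.6° gives QL at 115.90° from the x-axis; with |QL| = 10.0, L = (-9.5048, 9.7209). QL is perpendicular to LZ, so LZ runs at -154.10°; with |LZ| = 24.5, Z = (-31.544, -0.98070). ∠LZB = 51.5° gives ZB at -25.600° from the x-axis; with |ZB| = 10.9, B = (-21.714, -5.6904). Then |MB| = |B − M| = 22.447.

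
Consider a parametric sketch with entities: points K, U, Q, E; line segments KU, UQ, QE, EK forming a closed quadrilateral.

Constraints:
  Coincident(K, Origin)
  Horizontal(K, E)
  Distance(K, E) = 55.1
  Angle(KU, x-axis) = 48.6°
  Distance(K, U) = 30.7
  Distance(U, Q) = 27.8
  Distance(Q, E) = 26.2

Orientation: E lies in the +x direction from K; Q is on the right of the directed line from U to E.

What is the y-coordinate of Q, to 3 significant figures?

-3.34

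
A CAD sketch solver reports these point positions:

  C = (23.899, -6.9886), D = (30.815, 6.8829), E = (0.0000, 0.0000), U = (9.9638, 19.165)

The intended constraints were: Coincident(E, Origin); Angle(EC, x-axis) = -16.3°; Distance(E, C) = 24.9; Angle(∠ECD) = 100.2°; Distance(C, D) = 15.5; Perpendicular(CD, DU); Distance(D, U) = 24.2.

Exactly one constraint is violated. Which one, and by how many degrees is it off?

Perpendicular(CD, DU) — off by 4.00°.

E = (0.00, 0.00) ✓; EC at -16.30° ✓; |EC| = 24.90 ✓; ∠ECD = 100.2° ✓; |CD| = 15.50 ✓; ∠(CD, DU) = 86.00° ✗; |DU| = 24.20 ✓.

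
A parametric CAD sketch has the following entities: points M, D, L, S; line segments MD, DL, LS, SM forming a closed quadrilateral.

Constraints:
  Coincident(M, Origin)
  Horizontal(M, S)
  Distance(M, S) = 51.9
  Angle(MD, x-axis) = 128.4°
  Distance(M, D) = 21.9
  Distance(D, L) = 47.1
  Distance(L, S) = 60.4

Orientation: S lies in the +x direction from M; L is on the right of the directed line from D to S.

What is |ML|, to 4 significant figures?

28.38

M is at the origin; M and S share the same y with |MS| = 51.9 and S in +x, so S = (51.9, 0). MD runs at 128.4° with |MD| = 21.9, so D = (-13.60, 17.16). L is determined by |DL| = 47.1 and |LS| = 60.4 together: it lies at the intersection of circle(D, 47.1) and circle(S, 60.4). With |DS| = 67.71, the foot of the radical line on DS is 23.30 from D and the perpendicular offset is √(47.1² − 23.30²) = 40.93. Taking the right-of-DS solution: L = (-1.439, -28.34).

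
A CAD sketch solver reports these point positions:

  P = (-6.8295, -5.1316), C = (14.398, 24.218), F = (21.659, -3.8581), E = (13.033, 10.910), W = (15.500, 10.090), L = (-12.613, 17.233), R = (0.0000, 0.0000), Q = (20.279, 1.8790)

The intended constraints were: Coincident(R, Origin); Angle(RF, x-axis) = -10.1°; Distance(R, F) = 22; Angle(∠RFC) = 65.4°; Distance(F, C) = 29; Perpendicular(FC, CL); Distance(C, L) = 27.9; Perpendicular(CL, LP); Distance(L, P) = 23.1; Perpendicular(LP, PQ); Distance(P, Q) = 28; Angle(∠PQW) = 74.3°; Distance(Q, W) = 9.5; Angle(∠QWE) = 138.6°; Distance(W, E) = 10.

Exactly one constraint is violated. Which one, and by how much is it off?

Distance(W, E) = 10 — off by 7.40.

R = (0.00, 0.00) ✓; RF at -10.10° ✓; |RF| = 22.00 ✓; ∠RFC = 65.40° ✓; |FC| = 29.00 ✓; ∠(FC, CL) = 90.00° ✓; |CL| = 27.90 ✓; ∠(CL, LP) = 90.00° ✓; |LP| = 23.10 ✓; ∠(LP, PQ) = 90.00° ✓; |PQ| = 28.00 ✓; ∠PQW = 74.30° ✓; |QW| = 9.500 ✓; ∠QWE = 138.6° ✓; |WE| = 2.600 ✗.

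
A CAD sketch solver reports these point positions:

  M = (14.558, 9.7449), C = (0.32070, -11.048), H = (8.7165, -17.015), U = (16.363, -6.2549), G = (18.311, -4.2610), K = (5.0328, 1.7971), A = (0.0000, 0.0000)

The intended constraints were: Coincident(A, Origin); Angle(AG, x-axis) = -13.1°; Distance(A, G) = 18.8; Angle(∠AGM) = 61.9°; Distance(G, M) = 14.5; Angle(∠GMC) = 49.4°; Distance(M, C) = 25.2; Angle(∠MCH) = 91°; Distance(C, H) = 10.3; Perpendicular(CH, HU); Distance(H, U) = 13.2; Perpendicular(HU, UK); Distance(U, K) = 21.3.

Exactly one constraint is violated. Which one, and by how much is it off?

Distance(U, K) = 21.3 — off by 7.40.

A = (0.00, 0.00) ✓; AG at -13.10° ✓; |AG| = 18.80 ✓; ∠AGM = 61.90° ✓; |GM| = 14.50 ✓; ∠GMC = 49.40° ✓; |MC| = 25.20 ✓; ∠MCH = 91.00° ✓; |CH| = 10.30 ✓; ∠(CH, HU) = 90.00° ✓; |HU| = 13.20 ✓; ∠(HU, UK) = 90.00° ✓; |UK| = 13.90 ✗.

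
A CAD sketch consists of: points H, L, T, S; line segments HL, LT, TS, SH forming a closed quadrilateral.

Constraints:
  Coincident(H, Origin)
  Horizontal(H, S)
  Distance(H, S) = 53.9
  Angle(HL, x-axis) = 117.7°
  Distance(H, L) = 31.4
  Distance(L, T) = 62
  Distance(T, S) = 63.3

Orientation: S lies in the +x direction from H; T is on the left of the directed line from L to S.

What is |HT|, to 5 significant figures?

71.837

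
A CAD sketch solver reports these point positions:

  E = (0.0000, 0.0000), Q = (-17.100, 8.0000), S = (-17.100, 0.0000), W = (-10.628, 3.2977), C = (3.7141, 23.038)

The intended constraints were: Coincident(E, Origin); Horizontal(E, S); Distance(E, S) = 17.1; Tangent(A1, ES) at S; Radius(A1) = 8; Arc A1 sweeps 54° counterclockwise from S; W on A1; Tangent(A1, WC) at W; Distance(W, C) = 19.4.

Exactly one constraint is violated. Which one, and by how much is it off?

Distance(W, C) = 19.4 — off by 5.00.

E = (0.00, 0.00) ✓; E.y = 0.00, S.y = 0.00 ✓; |ES| = 17.10 ✓; ∠(QS, SE) = 90.00° ✓; |QS| = 8.000 ✓; bearing(Q→W) − bearing(Q→S) = 54.00° ✓; |QW| = 8.000 ✓; ∠(QW, WC) = 90.00° ✓; |WC| = 24.40 ✗.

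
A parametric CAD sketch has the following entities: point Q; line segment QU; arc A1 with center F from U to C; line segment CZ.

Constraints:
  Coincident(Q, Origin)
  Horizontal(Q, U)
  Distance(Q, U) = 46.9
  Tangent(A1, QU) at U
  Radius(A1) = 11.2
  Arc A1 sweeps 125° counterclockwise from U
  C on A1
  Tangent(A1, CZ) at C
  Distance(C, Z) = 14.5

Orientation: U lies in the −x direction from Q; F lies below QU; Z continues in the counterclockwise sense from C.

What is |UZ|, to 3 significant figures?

29.5

Q is at the origin; QU is horizontal with |QU| = 46.9 and U on the −x side, so U = (-46.9, 0.00). A1 meets QU tangentially, so FU is at right angles to QU, so F = U + (0, -11.2) = (-46.9, -11.2). On A1, U sits at bearing 90° from F; a 125° counterclockwise sweep puts C at bearing 215°, so C = F + 11.2·(cos 215°, sin 215°) = (-56.1, -17.6). Tangency of A1 to CZ means the radius FC is perpendicular to CZ, so CZ runs along (−sin 215°, cos 215°); with |CZ| = 14.5, Z = (-47.8, -29.5). Then |UZ| = |Z − U| = 29.5.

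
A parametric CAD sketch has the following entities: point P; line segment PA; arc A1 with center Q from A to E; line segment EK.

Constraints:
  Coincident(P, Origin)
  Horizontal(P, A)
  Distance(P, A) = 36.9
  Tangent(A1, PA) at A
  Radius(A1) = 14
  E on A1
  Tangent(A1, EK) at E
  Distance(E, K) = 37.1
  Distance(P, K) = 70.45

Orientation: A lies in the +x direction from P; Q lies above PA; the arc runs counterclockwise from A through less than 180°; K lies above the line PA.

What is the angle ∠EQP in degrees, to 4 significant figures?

164.8°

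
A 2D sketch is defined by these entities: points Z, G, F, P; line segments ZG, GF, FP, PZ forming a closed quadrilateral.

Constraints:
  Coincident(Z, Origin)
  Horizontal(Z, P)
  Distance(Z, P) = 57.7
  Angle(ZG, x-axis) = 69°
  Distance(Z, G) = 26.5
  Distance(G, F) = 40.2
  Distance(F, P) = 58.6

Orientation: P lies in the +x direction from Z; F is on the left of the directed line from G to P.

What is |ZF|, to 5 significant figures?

65.627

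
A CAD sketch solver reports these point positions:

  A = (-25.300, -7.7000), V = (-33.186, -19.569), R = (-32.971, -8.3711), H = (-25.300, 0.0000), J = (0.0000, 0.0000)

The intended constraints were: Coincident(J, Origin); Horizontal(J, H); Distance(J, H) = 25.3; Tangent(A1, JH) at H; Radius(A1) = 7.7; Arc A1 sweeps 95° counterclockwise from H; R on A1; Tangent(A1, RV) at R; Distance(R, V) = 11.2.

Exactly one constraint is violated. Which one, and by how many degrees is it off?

Tangent(A1, RV) at R — off by 6.10°.

J = (0.00, 0.00) ✓; J.y = 0.00, H.y = 0.00 ✓; |JH| = 25.30 ✓; ∠(AH, HJ) = 90.00° ✓; |AH| = 7.700 ✓; bearing(A→R) − bearing(A→H) = 95.00° ✓; |AR| = 7.700 ✓; ∠(AR, RV) = 96.10° ✗; |RV| = 11.20 ✓.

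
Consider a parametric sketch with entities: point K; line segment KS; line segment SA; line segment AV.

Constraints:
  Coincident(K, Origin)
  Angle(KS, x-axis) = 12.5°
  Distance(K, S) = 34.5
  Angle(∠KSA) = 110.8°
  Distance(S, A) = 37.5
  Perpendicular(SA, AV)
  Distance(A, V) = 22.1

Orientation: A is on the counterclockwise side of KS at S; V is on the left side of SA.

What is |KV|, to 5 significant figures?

50.776

∠KSA = 110.8°, so SA runs at 12.5° + (180° − 110.8°) = 81.700° from the x-axis; with |SA| = 37.5, A = S + 37.5·(cos 81.700°, sin 81.700°) = (39.096, 44.574). The perpendicularity gives AV at right angles to SA; with |AV| = 22.1 on the left of SA, V = A + 22.1·(-0.98953, 0.14436) = (17.227, 47.765). Then |KV| = |V − K| = 50.776.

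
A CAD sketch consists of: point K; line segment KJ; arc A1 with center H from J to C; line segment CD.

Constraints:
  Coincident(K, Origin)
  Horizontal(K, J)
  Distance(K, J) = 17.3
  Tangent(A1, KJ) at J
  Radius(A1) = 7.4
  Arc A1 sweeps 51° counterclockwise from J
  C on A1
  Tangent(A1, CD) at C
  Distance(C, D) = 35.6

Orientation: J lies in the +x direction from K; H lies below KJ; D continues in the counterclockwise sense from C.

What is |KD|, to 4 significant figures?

32.29

On A1, J sits at bearing 90° from H; a 51° counterclockwise sweep puts C at bearing 141°, so C = H + 7.4·(cos 141°, sin 141°) = (11.55, -2.743). Tangency of A1 to CD means the radius HC is perpendicular to CD, so CD runs along (−sin 141°, cos 141°); with |CD| = 35.6, D = (-10.85, -30.41). Then |KD| = |D − K| = 32.29.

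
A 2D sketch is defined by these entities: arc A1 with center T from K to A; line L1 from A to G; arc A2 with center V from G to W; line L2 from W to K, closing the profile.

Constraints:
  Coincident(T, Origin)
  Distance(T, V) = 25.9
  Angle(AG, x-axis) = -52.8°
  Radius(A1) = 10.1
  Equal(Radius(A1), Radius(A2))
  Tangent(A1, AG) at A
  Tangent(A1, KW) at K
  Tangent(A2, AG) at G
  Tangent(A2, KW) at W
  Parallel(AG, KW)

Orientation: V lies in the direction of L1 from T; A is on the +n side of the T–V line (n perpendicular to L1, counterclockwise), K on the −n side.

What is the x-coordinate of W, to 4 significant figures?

7.614

Tangency of A1 to both parallel lines with radius 10.1 puts A and K at T ± 10.1·n: A = (8.045, 6.106), K = (-8.045, -6.106). Equal radii place G and W the same way about V: G = V + 10.1·n = (23.70, -14.52), W = V − 10.1·n = (7.614, -26.74). So W.x = 7.614.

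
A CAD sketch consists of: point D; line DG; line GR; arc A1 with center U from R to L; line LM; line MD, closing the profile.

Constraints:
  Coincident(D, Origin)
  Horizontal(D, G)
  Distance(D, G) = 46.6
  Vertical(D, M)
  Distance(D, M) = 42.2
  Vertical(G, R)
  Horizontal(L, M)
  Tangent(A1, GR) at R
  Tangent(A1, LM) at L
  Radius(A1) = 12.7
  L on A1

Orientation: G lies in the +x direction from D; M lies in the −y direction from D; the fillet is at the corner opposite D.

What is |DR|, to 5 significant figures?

55.153

The virtual corner opposite D is at (46.600, -42.200). A1 meets GR tangentially, so UR is at right angles to GR and A1 meets LM tangentially, so UL is at right angles to LM, with radius 12.7, so the center U sits 12.7 in from both sides at U = (33.900, -29.500). That places the tangent points at R = (46.600, -29.500) on GR and L = (33.900, -42.200) on LM. Then |DR| = |R − D| = 55.153.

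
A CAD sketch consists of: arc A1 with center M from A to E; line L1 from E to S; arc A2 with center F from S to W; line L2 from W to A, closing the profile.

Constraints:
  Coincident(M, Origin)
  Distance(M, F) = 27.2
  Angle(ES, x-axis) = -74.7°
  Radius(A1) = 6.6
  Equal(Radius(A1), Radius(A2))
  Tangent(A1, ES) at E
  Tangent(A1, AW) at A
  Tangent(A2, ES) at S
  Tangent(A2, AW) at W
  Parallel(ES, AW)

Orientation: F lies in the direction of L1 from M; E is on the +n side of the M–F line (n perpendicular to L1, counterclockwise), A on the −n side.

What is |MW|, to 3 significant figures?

28.0

Tangency of A1 to both parallel lines with radius 6.6 puts E and A at M ± 6.6·n: E = (6.37, 1.74), A = (-6.37, -1.74). Equal radii place S and W the same way about F: S = F + 6.6·n = (13.5, -24.5), W = F − 6.6·n = (0.811, -28.0). Then |MW| = |W − M| = 28.0.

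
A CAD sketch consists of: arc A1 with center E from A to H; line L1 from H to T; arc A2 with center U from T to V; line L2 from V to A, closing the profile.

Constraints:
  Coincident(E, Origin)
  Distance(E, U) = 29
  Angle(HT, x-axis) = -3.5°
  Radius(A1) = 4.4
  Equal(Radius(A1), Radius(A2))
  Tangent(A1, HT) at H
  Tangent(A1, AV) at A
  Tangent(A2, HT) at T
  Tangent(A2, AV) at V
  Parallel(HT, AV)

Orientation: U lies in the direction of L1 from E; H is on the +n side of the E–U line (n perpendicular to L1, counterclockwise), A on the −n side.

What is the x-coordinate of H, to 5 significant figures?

0.26861

E is at the origin and U lies 29.0 along u from E, so U = 29.0·u = (28.946, -1.7704). Tangency of A1 to both parallel lines with radius 4.4 puts H and A at E ± 4.4·n: H = (0.26861, 4.3918), A = (-0.26861, -4.3918). So H.x = 0.26861.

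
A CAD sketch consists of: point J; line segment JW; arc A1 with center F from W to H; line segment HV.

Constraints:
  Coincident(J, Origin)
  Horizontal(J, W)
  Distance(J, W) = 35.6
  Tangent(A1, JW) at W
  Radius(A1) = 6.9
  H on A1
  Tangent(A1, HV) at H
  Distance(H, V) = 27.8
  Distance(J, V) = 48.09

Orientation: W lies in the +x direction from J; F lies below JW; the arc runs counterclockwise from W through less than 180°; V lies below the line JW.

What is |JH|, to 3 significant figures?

29.8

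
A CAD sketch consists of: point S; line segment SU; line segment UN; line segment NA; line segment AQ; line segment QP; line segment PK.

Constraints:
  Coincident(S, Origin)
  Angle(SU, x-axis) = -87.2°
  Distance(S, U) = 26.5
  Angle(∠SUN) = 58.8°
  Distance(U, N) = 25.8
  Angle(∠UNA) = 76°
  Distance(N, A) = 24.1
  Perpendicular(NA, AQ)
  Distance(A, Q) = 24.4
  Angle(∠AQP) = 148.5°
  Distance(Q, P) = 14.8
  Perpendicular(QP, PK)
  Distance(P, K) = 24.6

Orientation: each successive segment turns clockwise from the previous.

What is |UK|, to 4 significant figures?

10.88

S is at the origin; SU runs at -87.2° with length 26.5, so U = (1.295, -26.47). ∠SUN = 58.8° gives UN at 151.6° from the x-axis; with |UN| = 25.8, N = (-21.40, -14.20). ∠UNA = 76.0° gives NA at 47.60° from the x-axis; with |NA| = 24.1, A = (-5.150, 3.600). NA ⟂ AQ, so AQ runs at -42.40°; with |AQ| = 24.4, Q = (12.87, -12.85). ∠AQP = 148.5° gives QP at -73.90° from the x-axis; with |QP| = 14.8, P = (16.97, -27.07). QP is perpendicular to PK, so PK runs at -163.9°; with |PK| = 24.6, K = (-6.662, -33.89). Then |UK| = |K − U| = 10.88.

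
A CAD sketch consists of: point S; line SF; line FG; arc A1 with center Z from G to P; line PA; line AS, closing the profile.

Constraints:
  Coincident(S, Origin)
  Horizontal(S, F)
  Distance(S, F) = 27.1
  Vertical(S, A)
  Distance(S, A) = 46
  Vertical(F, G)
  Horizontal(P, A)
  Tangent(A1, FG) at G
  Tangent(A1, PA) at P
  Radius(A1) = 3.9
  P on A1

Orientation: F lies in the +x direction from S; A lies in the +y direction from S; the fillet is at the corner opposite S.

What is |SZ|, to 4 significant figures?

48.07

S and A share the same x with |SA| = 46.0 and A on the +y side, so A = (0.000, 46.00). The virtual corner opposite S is at (27.10, 46.00). A1 meets FG tangentially, so ZG is at right angles to FG and the tangent condition forces ZP to be normal to PA, with radius 3.9, so the center Z sits 3.9 in from both sides at Z = (23.20, 42.10). Then |SZ| = |Z − S| = 48.07.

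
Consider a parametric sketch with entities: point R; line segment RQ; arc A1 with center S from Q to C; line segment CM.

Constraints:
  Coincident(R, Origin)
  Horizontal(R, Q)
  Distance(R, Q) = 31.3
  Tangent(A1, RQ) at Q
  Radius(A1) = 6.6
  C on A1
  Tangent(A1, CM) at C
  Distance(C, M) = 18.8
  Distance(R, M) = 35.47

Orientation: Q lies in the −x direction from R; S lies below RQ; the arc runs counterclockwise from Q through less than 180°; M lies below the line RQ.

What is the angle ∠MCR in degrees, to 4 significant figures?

67.82°

R is at the origin; R and Q share the same y with |RQ| = 31.3 and Q on the −x side, so Q = (-31.30, 0.000). Since A1 is tangent to RQ there, SQ ⟂ RQ, so S = Q + (0, -6.6) = (-31.30, -6.600). Since SC ⟂ CM (tangency), |SM| = √(6.6² + 18.8²) = 19.92 regardless of where C sits on A1. So M lies on both circle(R, 35.47) and circle(S, 19.92); the below-RQ intersection is M = (-24.74, -25.41). C is the foot of the tangent from M: C = (-36.46, -10.71).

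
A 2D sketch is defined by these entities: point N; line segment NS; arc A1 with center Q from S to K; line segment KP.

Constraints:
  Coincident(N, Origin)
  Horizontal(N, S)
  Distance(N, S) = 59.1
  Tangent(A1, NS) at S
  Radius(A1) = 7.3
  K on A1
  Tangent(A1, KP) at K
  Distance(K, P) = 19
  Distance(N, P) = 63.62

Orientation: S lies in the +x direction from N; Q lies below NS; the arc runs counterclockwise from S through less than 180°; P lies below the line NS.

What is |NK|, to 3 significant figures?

52.9

Checks: |QK| = 7.300 ✓; ∠(QK, KP) = 90.00° ✓; |KP| = 19.00 ✓; |NP| = 63.62 ✓.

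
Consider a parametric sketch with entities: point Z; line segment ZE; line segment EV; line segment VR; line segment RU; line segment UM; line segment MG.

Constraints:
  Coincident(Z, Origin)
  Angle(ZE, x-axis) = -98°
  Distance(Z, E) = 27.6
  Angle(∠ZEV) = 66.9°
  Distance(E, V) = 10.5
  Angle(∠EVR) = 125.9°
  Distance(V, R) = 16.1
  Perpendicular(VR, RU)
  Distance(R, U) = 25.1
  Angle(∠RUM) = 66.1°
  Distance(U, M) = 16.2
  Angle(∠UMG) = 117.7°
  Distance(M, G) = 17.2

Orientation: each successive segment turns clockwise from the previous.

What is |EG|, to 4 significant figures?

9.519

Z is at the origin; ZE runs at -98.0° with length 27.6, so E = (-3.841, -27.33). ∠ZEV = 66.9° gives EV at 148.9° from the x-axis; with |EV| = 10.5, V = (-12.83, -21.91). ∠EVR = 125.9° gives VR at 94.80° from the x-axis; with |VR| = 16.1, R = (-14.18, -5.864). VR ⟂ RU, so RU runs at 4.800°; with |RU| = 25.1, U = (10.83, -3.764). ∠RUM = 66.1° gives UM at -109.1° from the x-axis; with |UM| = 16.2, M = (5.532, -19.07). ∠UMG = 117.7° gives MG at -171.4° from the x-axis; with |MG| = 17.2, G = (-11.47, -21.64). Then |EG| = |G − E| = 9.519.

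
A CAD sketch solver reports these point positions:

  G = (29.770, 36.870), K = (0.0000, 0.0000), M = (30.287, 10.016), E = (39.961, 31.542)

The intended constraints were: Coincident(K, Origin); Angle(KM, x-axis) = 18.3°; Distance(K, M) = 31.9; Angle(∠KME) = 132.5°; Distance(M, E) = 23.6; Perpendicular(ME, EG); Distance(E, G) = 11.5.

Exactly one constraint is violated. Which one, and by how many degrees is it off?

Perpendicular(ME, EG) — off by 3.40°.

K = (0.00, 0.00) ✓; KM at 18.30° ✓; |KM| = 31.90 ✓; ∠KME = 132.5° ✓; |ME| = 23.60 ✓; ∠(ME, EG) = 86.60° ✗; |EG| = 11.50 ✓.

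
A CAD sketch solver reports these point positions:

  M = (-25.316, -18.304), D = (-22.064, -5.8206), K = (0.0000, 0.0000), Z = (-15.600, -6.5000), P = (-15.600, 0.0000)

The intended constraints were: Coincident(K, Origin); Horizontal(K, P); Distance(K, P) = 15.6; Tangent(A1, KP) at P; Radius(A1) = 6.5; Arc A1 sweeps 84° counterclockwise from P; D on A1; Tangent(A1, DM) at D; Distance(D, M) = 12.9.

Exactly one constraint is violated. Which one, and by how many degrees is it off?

Tangent(A1, DM) at D — off by 8.60°.

K = (0.00, 0.00) ✓; K.y = 0.00, P.y = 0.00 ✓; |KP| = 15.60 ✓; ∠(ZP, PK) = 90.00° ✓; |ZP| = 6.500 ✓; bearing(Z→D) − bearing(Z→P) = 84.00° ✓; |ZD| = 6.500 ✓; ∠(ZD, DM) = 98.60° ✗; |DM| = 12.90 ✓.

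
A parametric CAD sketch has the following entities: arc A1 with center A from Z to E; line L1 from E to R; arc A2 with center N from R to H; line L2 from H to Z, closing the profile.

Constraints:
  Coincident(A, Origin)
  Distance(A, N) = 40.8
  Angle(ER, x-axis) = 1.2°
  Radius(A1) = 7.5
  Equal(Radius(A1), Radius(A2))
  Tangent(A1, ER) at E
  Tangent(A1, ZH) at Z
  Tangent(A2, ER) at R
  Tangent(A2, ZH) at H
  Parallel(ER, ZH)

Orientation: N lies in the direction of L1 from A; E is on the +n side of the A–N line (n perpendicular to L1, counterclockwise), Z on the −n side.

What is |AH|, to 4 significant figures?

41.48

The slot axis is L1's direction at 1.2°, so u = (cos 1.2°, sin 1.2°) = (0.9998, 0.02094) and n = (−sin 1.2°, cos 1.2°) = (-0.02094, 0.9998). A is at the origin and N lies 40.8 along u from A, so N = 40.8·u = (40.79, 0.8545). Tangency of A1 to both parallel lines with radius 7.5 puts E and Z at A ± 7.5·n: E = (-0.1571, 7.498), Z = (0.1571, -7.498). Equal radii place R and H the same way about N: R = N + 7.5·n = (40.63, 8.353), H = N − 7.5·n = (40.95, -6.644). Then |AH| = |H − A| = 41.48.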